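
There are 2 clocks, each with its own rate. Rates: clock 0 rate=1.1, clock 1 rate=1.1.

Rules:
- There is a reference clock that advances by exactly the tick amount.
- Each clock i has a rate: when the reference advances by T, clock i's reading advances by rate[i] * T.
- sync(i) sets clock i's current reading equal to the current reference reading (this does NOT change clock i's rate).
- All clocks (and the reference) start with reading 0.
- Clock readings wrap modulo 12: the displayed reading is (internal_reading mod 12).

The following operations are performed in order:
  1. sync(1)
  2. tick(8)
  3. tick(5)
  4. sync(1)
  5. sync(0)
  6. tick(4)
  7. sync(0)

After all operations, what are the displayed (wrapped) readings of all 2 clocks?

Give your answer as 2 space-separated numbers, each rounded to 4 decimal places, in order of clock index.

After op 1 sync(1): ref=0.0000 raw=[0.0000 0.0000]
After op 2 tick(8): ref=8.0000 raw=[8.8000 8.8000]
After op 3 tick(5): ref=13.0000 raw=[14.3000 14.3000]
After op 4 sync(1): ref=13.0000 raw=[14.3000 13.0000]
After op 5 sync(0): ref=13.0000 raw=[13.0000 13.0000]
After op 6 tick(4): ref=17.0000 raw=[17.4000 17.4000]
After op 7 sync(0): ref=17.0000 raw=[17.0000 17.4000]
Wrap final raw readings (mod 12): 17.0000 mod 12 = 5.0000; 17.4000 mod 12 = 5.4000

Answer: 5.0000 5.4000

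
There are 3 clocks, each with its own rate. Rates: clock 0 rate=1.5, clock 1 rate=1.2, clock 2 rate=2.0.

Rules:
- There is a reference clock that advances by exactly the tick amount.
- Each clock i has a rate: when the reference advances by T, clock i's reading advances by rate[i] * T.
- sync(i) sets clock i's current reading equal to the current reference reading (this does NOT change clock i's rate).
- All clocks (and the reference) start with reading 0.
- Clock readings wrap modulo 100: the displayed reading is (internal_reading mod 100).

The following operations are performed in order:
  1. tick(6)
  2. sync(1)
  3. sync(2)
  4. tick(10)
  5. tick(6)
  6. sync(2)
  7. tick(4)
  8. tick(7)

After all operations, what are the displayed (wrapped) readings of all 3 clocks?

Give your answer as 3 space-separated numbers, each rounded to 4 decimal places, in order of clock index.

After op 1 tick(6): ref=6.0000 raw=[9.0000 7.2000 12.0000]
After op 2 sync(1): ref=6.0000 raw=[9.0000 6.0000 12.0000]
After op 3 sync(2): ref=6.0000 raw=[9.0000 6.0000 6.0000]
After op 4 tick(10): ref=16.0000 raw=[24.0000 18.0000 26.0000]
After op 5 tick(6): ref=22.0000 raw=[33.0000 25.2000 38.0000]
After op 6 sync(2): ref=22.0000 raw=[33.0000 25.2000 22.0000]
After op 7 tick(4): ref=26.0000 raw=[39.0000 30.0000 30.0000]
After op 8 tick(7): ref=33.0000 raw=[49.5000 38.4000 44.0000]
Wrap final raw readings (mod 100): 49.5000 mod 100 = 49.5000; 38.4000 mod 100 = 38.4000; 44.0000 mod 100 = 44.0000

Answer: 49.5000 38.4000 44.0000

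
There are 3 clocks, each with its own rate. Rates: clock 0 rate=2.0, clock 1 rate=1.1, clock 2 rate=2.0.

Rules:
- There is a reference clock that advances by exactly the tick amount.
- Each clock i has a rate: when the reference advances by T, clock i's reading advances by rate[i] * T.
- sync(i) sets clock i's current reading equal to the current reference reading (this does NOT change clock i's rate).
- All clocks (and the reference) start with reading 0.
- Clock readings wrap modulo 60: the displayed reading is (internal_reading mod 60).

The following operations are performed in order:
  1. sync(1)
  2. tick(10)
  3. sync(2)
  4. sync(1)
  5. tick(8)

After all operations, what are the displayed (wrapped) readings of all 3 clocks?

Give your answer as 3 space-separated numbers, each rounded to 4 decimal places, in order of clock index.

After op 1 sync(1): ref=0.0000 raw=[0.0000 0.0000 0.0000]
After op 2 tick(10): ref=10.0000 raw=[20.0000 11.0000 20.0000]
After op 3 sync(2): ref=10.0000 raw=[20.0000 11.0000 10.0000]
After op 4 sync(1): ref=10.0000 raw=[20.0000 10.0000 10.0000]
After op 5 tick(8): ref=18.0000 raw=[36.0000 18.8000 26.0000]
Wrap final raw readings (mod 60): 36.0000 mod 60 = 36.0000; 18.8000 mod 60 = 18.8000; 26.0000 mod 60 = 26.0000

Answer: 36.0000 18.8000 26.0000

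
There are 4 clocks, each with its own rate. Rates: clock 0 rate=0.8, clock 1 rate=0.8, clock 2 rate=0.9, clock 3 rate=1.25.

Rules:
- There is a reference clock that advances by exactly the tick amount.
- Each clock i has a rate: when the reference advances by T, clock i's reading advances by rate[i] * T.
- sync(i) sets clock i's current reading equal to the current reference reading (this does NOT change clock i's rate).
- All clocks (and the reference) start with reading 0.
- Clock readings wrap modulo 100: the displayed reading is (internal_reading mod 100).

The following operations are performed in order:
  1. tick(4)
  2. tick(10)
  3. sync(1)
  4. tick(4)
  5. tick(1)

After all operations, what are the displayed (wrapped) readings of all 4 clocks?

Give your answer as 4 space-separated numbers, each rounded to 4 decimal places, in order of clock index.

After op 1 tick(4): ref=4.0000 raw=[3.2000 3.2000 3.6000 5.0000]
After op 2 tick(10): ref=14.0000 raw=[11.2000 11.2000 12.6000 17.5000]
After op 3 sync(1): ref=14.0000 raw=[11.2000 14.0000 12.6000 17.5000]
After op 4 tick(4): ref=18.0000 raw=[14.4000 17.2000 16.2000 22.5000]
After op 5 tick(1): ref=19.0000 raw=[15.2000 18.0000 17.1000 23.7500]
Wrap final raw readings (mod 100): 15.2000 mod 100 = 15.2000; 18.0000 mod 100 = 18.0000; 17.1000 mod 100 = 17.1000; 23.7500 mod 100 = 23.7500

Answer: 15.2000 18.0000 17.1000 23.7500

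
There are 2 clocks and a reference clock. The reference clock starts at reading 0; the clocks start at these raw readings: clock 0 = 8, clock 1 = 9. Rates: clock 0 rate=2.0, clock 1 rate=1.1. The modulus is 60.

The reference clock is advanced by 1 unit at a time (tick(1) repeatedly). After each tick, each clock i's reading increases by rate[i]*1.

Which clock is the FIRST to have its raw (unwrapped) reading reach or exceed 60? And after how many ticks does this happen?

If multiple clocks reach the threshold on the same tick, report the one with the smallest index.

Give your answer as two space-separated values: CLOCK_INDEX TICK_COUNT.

clock 0: start=8, rate=2.0, needs 60-8 = 52; ticks = ceil(52/2.0) = ceil(26.0000) = 26; reading at tick 26 = 8 + 2.0*26 = 60.0000
clock 1: start=9, rate=1.1, needs 60-9 = 51; ticks = ceil(51/1.1) = ceil(46.3636) = 47; reading at tick 47 = 9 + 1.1*47 = 60.7000
Minimum tick count = 26; winners = [0]; smallest index = 0

Answer: 0 26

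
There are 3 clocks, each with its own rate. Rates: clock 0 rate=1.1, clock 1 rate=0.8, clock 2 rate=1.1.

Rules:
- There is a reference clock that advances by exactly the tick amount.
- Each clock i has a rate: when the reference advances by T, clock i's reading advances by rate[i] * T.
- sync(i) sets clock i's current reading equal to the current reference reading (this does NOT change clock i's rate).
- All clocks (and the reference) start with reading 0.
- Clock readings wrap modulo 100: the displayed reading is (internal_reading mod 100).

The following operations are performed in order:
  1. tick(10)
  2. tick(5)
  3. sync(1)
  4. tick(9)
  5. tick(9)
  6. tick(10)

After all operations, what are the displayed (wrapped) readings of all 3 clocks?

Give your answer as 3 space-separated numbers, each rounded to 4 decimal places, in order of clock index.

After op 1 tick(10): ref=10.0000 raw=[11.0000 8.0000 11.0000]
After op 2 tick(5): ref=15.0000 raw=[16.5000 12.0000 16.5000]
After op 3 sync(1): ref=15.0000 raw=[16.5000 15.0000 16.5000]
After op 4 tick(9): ref=24.0000 raw=[26.4000 22.2000 26.4000]
After op 5 tick(9): ref=33.0000 raw=[36.3000 29.4000 36.3000]
After op 6 tick(10): ref=43.0000 raw=[47.3000 37.4000 47.3000]
Wrap final raw readings (mod 100): 47.3000 mod 100 = 47.3000; 37.4000 mod 100 = 37.4000; 47.3000 mod 100 = 47.3000

Answer: 47.3000 37.4000 47.3000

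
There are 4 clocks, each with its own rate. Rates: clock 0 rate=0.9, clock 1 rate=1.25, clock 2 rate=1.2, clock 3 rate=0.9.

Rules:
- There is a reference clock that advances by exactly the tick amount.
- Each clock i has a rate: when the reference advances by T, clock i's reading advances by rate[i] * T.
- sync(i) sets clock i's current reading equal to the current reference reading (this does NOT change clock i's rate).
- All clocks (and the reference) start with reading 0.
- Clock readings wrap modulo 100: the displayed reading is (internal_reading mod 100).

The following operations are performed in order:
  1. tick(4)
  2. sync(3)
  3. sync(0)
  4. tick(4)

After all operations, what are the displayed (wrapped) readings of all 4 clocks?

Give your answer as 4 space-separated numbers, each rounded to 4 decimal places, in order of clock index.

After op 1 tick(4): ref=4.0000 raw=[3.6000 5.0000 4.8000 3.6000]
After op 2 sync(3): ref=4.0000 raw=[3.6000 5.0000 4.8000 4.0000]
After op 3 sync(0): ref=4.0000 raw=[4.0000 5.0000 4.8000 4.0000]
After op 4 tick(4): ref=8.0000 raw=[7.6000 10.0000 9.6000 7.6000]
Wrap final raw readings (mod 100): 7.6000 mod 100 = 7.6000; 10.0000 mod 100 = 10.0000; 9.6000 mod 100 = 9.6000; 7.6000 mod 100 = 7.6000

Answer: 7.6000 10.0000 9.6000 7.6000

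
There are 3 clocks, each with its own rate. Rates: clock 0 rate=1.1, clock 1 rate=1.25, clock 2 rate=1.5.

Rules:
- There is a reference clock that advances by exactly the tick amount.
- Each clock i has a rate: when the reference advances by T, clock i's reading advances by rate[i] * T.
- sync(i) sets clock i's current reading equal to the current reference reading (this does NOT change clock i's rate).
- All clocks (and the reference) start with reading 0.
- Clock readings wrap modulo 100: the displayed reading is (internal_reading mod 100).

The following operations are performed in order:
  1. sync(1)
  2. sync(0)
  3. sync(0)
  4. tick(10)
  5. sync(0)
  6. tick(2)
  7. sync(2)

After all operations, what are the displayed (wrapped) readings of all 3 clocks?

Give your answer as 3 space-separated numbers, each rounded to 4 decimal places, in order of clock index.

After op 1 sync(1): ref=0.0000 raw=[0.0000 0.0000 0.0000]
After op 2 sync(0): ref=0.0000 raw=[0.0000 0.0000 0.0000]
After op 3 sync(0): ref=0.0000 raw=[0.0000 0.0000 0.0000]
After op 4 tick(10): ref=10.0000 raw=[11.0000 12.5000 15.0000]
After op 5 sync(0): ref=10.0000 raw=[10.0000 12.5000 15.0000]
After op 6 tick(2): ref=12.0000 raw=[12.2000 15.0000 18.0000]
After op 7 sync(2): ref=12.0000 raw=[12.2000 15.0000 12.0000]
Wrap final raw readings (mod 100): 12.2000 mod 100 = 12.2000; 15.0000 mod 100 = 15.0000; 12.0000 mod 100 = 12.0000

Answer: 12.2000 15.0000 12.0000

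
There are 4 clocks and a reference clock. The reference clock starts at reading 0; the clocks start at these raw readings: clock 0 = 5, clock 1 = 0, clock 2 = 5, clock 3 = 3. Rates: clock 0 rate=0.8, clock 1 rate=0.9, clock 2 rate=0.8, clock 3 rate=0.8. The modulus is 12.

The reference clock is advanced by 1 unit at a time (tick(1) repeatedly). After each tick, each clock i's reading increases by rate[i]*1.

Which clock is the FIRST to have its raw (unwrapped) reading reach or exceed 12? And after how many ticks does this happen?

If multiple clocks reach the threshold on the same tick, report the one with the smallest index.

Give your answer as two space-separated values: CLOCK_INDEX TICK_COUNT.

clock 0: start=5, rate=0.8, needs 12-5 = 7; ticks = ceil(7/0.8) = ceil(8.7500) = 9; reading at tick 9 = 5 + 0.8*9 = 12.2000
clock 1: start=0, rate=0.9, needs 12-0 = 12; ticks = ceil(12/0.9) = ceil(13.3333) = 14; reading at tick 14 = 0 + 0.9*14 = 12.6000
clock 2: start=5, rate=0.8, needs 12-5 = 7; ticks = ceil(7/0.8) = ceil(8.7500) = 9; reading at tick 9 = 5 + 0.8*9 = 12.2000
clock 3: start=3, rate=0.8, needs 12-3 = 9; ticks = ceil(9/0.8) = ceil(11.2500) = 12; reading at tick 12 = 3 + 0.8*12 = 12.6000
Minimum tick count = 9; winners = [0, 2]; smallest index = 0

Answer: 0 9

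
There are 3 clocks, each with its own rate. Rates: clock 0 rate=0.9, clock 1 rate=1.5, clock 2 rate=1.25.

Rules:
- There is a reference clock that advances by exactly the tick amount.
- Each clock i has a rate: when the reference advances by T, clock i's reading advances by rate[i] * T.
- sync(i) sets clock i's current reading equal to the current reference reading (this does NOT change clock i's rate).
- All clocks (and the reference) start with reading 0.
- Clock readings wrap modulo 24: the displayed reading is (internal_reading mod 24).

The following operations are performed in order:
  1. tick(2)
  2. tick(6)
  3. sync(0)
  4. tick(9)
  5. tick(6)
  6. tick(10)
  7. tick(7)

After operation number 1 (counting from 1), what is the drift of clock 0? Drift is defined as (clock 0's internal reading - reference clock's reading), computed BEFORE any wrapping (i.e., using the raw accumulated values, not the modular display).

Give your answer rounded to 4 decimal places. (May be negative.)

After op 1 tick(2): ref=2.0000 raw=[1.8000 3.0000 2.5000]
Drift of clock 0 after op 1: 1.8000 - 2.0000 = -0.2000

Answer: -0.2000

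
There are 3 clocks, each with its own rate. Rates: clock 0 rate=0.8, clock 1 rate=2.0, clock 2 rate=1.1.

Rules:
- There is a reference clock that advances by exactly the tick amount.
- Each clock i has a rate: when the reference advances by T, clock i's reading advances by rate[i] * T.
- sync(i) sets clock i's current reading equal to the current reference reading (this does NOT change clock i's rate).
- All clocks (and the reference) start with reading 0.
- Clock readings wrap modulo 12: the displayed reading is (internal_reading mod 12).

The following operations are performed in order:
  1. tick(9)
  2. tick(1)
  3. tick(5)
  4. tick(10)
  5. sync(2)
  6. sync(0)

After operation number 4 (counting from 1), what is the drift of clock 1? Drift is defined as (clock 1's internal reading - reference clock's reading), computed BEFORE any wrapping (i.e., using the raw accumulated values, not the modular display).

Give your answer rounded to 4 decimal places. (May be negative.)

After op 1 tick(9): ref=9.0000 raw=[7.2000 18.0000 9.9000]
After op 2 tick(1): ref=10.0000 raw=[8.0000 20.0000 11.0000]
After op 3 tick(5): ref=15.0000 raw=[12.0000 30.0000 16.5000]
After op 4 tick(10): ref=25.0000 raw=[20.0000 50.0000 27.5000]
Drift of clock 1 after op 4: 50.0000 - 25.0000 = 25.0000

Answer: 25.0000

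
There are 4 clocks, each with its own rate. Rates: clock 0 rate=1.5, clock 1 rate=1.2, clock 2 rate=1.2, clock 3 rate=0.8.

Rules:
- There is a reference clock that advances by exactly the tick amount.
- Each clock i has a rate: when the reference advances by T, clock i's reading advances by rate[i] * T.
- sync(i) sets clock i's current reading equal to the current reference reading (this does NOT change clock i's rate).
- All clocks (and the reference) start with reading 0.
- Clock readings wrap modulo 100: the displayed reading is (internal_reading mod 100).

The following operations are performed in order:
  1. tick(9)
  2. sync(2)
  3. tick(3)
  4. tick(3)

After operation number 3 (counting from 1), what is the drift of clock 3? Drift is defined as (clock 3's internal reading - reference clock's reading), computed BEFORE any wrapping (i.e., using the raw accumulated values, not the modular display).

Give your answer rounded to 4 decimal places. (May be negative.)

Answer: -2.4000

Derivation:
After op 1 tick(9): ref=9.0000 raw=[13.5000 10.8000 10.8000 7.2000]
After op 2 sync(2): ref=9.0000 raw=[13.5000 10.8000 9.0000 7.2000]
After op 3 tick(3): ref=12.0000 raw=[18.0000 14.4000 12.6000 9.6000]
Drift of clock 3 after op 3: 9.6000 - 12.0000 = -2.4000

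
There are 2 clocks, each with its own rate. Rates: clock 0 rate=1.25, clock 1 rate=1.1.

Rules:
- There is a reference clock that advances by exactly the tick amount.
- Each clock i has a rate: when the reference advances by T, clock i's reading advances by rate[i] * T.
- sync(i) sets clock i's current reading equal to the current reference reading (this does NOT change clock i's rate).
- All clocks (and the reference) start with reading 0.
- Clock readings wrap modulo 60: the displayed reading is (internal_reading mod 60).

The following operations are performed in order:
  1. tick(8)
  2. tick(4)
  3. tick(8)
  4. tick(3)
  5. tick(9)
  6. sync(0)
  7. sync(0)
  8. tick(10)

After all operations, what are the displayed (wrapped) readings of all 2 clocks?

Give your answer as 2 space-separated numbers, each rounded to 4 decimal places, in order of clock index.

Answer: 44.5000 46.2000

Derivation:
After op 1 tick(8): ref=8.0000 raw=[10.0000 8.8000]
After op 2 tick(4): ref=12.0000 raw=[15.0000 13.2000]
After op 3 tick(8): ref=20.0000 raw=[25.0000 22.0000]
After op 4 tick(3): ref=23.0000 raw=[28.7500 25.3000]
After op 5 tick(9): ref=32.0000 raw=[40.0000 35.2000]
After op 6 sync(0): ref=32.0000 raw=[32.0000 35.2000]
After op 7 sync(0): ref=32.0000 raw=[32.0000 35.2000]
After op 8 tick(10): ref=42.0000 raw=[44.5000 46.2000]
Wrap final raw readings (mod 60): 44.5000 mod 60 = 44.5000; 46.2000 mod 60 = 46.2000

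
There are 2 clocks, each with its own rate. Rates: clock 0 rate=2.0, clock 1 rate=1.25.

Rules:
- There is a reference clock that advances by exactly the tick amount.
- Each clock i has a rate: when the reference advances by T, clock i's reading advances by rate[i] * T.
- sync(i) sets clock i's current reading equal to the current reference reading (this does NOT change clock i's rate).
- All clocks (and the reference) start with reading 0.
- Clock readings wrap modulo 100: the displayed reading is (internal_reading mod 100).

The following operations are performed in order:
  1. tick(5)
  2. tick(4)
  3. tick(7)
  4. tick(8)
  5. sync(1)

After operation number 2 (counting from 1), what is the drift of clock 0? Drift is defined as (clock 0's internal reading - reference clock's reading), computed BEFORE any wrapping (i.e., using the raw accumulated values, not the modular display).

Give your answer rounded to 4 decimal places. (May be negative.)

After op 1 tick(5): ref=5.0000 raw=[10.0000 6.2500]
After op 2 tick(4): ref=9.0000 raw=[18.0000 11.2500]
Drift of clock 0 after op 2: 18.0000 - 9.0000 = 9.0000

Answer: 9.0000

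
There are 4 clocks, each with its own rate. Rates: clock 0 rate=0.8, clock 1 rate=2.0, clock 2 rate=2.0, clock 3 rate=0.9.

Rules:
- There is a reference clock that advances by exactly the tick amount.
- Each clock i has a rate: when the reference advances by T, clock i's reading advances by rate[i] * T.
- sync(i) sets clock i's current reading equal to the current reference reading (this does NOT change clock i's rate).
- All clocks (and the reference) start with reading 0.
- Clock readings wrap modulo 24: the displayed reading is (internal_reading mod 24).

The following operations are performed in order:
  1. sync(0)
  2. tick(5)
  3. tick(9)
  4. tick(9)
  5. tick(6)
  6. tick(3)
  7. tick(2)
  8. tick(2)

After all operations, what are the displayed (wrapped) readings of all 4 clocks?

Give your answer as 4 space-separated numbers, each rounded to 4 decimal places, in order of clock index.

After op 1 sync(0): ref=0.0000 raw=[0.0000 0.0000 0.0000 0.0000]
After op 2 tick(5): ref=5.0000 raw=[4.0000 10.0000 10.0000 4.5000]
After op 3 tick(9): ref=14.0000 raw=[11.2000 28.0000 28.0000 12.6000]
After op 4 tick(9): ref=23.0000 raw=[18.4000 46.0000 46.0000 20.7000]
After op 5 tick(6): ref=29.0000 raw=[23.2000 58.0000 58.0000 26.1000]
After op 6 tick(3): ref=32.0000 raw=[25.6000 64.0000 64.0000 28.8000]
After op 7 tick(2): ref=34.0000 raw=[27.2000 68.0000 68.0000 30.6000]
After op 8 tick(2): ref=36.0000 raw=[28.8000 72.0000 72.0000 32.4000]
Wrap final raw readings (mod 24): 28.8000 mod 24 = 4.8000; 72.0000 mod 24 = 0.0000; 72.0000 mod 24 = 0.0000; 32.4000 mod 24 = 8.4000

Answer: 4.8000 0.0000 0.0000 8.4000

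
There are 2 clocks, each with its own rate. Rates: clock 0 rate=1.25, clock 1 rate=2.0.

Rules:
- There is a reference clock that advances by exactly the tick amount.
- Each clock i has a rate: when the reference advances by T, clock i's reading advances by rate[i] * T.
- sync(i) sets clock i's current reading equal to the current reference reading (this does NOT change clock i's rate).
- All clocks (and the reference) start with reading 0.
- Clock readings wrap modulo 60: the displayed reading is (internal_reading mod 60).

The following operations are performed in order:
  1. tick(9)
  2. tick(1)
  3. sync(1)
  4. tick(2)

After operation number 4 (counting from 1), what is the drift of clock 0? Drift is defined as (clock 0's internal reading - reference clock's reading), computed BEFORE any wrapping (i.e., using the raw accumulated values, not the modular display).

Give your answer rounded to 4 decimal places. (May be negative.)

Answer: 3.0000

Derivation:
After op 1 tick(9): ref=9.0000 raw=[11.2500 18.0000]
After op 2 tick(1): ref=10.0000 raw=[12.5000 20.0000]
After op 3 sync(1): ref=10.0000 raw=[12.5000 10.0000]
After op 4 tick(2): ref=12.0000 raw=[15.0000 14.0000]
Drift of clock 0 after op 4: 15.0000 - 12.0000 = 3.0000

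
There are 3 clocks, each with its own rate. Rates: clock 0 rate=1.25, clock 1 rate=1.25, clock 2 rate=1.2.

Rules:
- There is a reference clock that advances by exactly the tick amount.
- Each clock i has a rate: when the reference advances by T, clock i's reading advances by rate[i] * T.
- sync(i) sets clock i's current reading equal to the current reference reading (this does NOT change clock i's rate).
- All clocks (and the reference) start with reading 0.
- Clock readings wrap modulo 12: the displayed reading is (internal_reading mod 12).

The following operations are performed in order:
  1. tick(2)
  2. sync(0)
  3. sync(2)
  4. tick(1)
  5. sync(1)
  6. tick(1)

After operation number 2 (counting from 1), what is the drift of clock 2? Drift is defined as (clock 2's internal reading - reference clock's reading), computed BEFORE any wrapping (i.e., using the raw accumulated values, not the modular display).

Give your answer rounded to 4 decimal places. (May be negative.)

After op 1 tick(2): ref=2.0000 raw=[2.5000 2.5000 2.4000]
After op 2 sync(0): ref=2.0000 raw=[2.0000 2.5000 2.4000]
Drift of clock 2 after op 2: 2.4000 - 2.0000 = 0.4000

Answer: 0.4000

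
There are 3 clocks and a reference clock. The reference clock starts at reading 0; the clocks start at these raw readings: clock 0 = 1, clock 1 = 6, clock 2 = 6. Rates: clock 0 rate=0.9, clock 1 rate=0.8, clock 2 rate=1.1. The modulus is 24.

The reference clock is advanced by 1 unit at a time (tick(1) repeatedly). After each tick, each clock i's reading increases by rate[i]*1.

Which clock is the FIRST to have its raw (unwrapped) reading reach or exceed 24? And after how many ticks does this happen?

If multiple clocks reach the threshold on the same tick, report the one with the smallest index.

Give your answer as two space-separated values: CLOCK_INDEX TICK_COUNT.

clock 0: start=1, rate=0.9, needs 24-1 = 23; ticks = ceil(23/0.9) = ceil(25.5556) = 26; reading at tick 26 = 1 + 0.9*26 = 24.4000
clock 1: start=6, rate=0.8, needs 24-6 = 18; ticks = ceil(18/0.8) = ceil(22.5000) = 23; reading at tick 23 = 6 + 0.8*23 = 24.4000
clock 2: start=6, rate=1.1, needs 24-6 = 18; ticks = ceil(18/1.1) = ceil(16.3636) = 17; reading at tick 17 = 6 + 1.1*17 = 24.7000
Minimum tick count = 17; winners = [2]; smallest index = 2

Answer: 2 17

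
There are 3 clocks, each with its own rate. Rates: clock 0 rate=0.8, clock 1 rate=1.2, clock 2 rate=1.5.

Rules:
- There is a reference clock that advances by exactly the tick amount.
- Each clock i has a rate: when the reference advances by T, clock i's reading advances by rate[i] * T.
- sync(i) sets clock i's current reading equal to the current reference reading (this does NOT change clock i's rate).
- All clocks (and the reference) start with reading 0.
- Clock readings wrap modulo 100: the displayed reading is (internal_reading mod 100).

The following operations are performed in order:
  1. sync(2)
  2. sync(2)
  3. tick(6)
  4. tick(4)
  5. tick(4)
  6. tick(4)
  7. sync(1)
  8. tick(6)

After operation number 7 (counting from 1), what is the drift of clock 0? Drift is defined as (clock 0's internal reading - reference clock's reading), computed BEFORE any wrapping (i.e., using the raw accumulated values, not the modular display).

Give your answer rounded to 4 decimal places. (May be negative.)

After op 1 sync(2): ref=0.0000 raw=[0.0000 0.0000 0.0000]
After op 2 sync(2): ref=0.0000 raw=[0.0000 0.0000 0.0000]
After op 3 tick(6): ref=6.0000 raw=[4.8000 7.2000 9.0000]
After op 4 tick(4): ref=10.0000 raw=[8.0000 12.0000 15.0000]
After op 5 tick(4): ref=14.0000 raw=[11.2000 16.8000 21.0000]
After op 6 tick(4): ref=18.0000 raw=[14.4000 21.6000 27.0000]
After op 7 sync(1): ref=18.0000 raw=[14.4000 18.0000 27.0000]
Drift of clock 0 after op 7: 14.4000 - 18.0000 = -3.6000

Answer: -3.6000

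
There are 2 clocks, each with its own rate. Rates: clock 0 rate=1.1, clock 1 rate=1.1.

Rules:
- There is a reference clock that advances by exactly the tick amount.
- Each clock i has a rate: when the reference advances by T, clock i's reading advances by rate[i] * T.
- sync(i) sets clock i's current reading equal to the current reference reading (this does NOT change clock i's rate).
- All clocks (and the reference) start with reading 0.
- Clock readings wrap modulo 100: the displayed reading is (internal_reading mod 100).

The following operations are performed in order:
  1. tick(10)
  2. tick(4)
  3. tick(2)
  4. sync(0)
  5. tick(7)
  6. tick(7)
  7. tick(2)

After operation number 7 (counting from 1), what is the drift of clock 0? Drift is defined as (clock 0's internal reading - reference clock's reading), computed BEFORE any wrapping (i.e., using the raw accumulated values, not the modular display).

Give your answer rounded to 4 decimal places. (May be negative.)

After op 1 tick(10): ref=10.0000 raw=[11.0000 11.0000]
After op 2 tick(4): ref=14.0000 raw=[15.4000 15.4000]
After op 3 tick(2): ref=16.0000 raw=[17.6000 17.6000]
After op 4 sync(0): ref=16.0000 raw=[16.0000 17.6000]
After op 5 tick(7): ref=23.0000 raw=[23.7000 25.3000]
After op 6 tick(7): ref=30.0000 raw=[31.4000 33.0000]
After op 7 tick(2): ref=32.0000 raw=[33.6000 35.2000]
Drift of clock 0 after op 7: 33.6000 - 32.0000 = 1.6000

Answer: 1.6000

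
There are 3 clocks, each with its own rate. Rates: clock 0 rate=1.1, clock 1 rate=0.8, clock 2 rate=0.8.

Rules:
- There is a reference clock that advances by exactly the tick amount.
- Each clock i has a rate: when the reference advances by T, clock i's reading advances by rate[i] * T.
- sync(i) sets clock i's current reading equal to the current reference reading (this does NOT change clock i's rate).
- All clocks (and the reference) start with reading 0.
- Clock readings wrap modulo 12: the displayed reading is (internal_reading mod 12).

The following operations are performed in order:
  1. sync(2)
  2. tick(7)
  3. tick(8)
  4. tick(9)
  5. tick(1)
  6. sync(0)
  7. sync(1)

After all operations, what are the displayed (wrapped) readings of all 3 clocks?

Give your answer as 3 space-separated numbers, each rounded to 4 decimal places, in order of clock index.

After op 1 sync(2): ref=0.0000 raw=[0.0000 0.0000 0.0000]
After op 2 tick(7): ref=7.0000 raw=[7.7000 5.6000 5.6000]
After op 3 tick(8): ref=15.0000 raw=[16.5000 12.0000 12.0000]
After op 4 tick(9): ref=24.0000 raw=[26.4000 19.2000 19.2000]
After op 5 tick(1): ref=25.0000 raw=[27.5000 20.0000 20.0000]
After op 6 sync(0): ref=25.0000 raw=[25.0000 20.0000 20.0000]
After op 7 sync(1): ref=25.0000 raw=[25.0000 25.0000 20.0000]
Wrap final raw readings (mod 12): 25.0000 mod 12 = 1.0000; 25.0000 mod 12 = 1.0000; 20.0000 mod 12 = 8.0000

Answer: 1.0000 1.0000 8.0000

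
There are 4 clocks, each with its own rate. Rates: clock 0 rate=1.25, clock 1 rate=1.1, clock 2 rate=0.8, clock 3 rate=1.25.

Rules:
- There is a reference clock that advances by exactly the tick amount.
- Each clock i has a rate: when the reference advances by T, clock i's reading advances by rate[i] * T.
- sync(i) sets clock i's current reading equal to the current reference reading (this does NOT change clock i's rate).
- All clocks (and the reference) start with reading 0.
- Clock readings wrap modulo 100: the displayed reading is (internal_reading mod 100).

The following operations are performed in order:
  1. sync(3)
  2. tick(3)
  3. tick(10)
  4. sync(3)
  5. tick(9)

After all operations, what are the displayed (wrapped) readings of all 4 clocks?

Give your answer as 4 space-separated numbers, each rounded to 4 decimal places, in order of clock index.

After op 1 sync(3): ref=0.0000 raw=[0.0000 0.0000 0.0000 0.0000]
After op 2 tick(3): ref=3.0000 raw=[3.7500 3.3000 2.4000 3.7500]
After op 3 tick(10): ref=13.0000 raw=[16.2500 14.3000 10.4000 16.2500]
After op 4 sync(3): ref=13.0000 raw=[16.2500 14.3000 10.4000 13.0000]
After op 5 tick(9): ref=22.0000 raw=[27.5000 24.2000 17.6000 24.2500]
Wrap final raw readings (mod 100): 27.5000 mod 100 = 27.5000; 24.2000 mod 100 = 24.2000; 17.6000 mod 100 = 17.6000; 24.2500 mod 100 = 24.2500

Answer: 27.5000 24.2000 17.6000 24.2500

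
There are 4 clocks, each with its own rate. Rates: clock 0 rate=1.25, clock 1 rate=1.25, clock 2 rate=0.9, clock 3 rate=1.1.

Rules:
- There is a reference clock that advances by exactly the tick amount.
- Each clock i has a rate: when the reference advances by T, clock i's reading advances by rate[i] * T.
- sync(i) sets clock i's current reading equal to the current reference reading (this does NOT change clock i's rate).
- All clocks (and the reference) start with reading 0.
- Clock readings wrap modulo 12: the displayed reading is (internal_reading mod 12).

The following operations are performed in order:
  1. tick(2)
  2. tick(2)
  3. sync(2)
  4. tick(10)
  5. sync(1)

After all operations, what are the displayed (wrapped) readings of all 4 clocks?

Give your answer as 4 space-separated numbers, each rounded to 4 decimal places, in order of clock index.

After op 1 tick(2): ref=2.0000 raw=[2.5000 2.5000 1.8000 2.2000]
After op 2 tick(2): ref=4.0000 raw=[5.0000 5.0000 3.6000 4.4000]
After op 3 sync(2): ref=4.0000 raw=[5.0000 5.0000 4.0000 4.4000]
After op 4 tick(10): ref=14.0000 raw=[17.5000 17.5000 13.0000 15.4000]
After op 5 sync(1): ref=14.0000 raw=[17.5000 14.0000 13.0000 15.4000]
Wrap final raw readings (mod 12): 17.5000 mod 12 = 5.5000; 14.0000 mod 12 = 2.0000; 13.0000 mod 12 = 1.0000; 15.4000 mod 12 = 3.4000

Answer: 5.5000 2.0000 1.0000 3.4000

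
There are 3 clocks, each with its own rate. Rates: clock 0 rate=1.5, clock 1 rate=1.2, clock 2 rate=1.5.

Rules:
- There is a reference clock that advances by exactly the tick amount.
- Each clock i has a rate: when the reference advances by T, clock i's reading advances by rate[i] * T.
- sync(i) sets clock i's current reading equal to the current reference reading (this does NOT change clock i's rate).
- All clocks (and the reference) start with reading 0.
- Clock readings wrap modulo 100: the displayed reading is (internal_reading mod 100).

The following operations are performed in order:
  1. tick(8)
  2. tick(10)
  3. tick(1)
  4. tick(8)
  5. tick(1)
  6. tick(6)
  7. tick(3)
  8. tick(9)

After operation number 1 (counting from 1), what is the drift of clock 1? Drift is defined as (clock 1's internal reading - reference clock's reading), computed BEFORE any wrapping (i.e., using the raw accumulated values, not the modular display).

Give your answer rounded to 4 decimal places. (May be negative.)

After op 1 tick(8): ref=8.0000 raw=[12.0000 9.6000 12.0000]
Drift of clock 1 after op 1: 9.6000 - 8.0000 = 1.6000

Answer: 1.6000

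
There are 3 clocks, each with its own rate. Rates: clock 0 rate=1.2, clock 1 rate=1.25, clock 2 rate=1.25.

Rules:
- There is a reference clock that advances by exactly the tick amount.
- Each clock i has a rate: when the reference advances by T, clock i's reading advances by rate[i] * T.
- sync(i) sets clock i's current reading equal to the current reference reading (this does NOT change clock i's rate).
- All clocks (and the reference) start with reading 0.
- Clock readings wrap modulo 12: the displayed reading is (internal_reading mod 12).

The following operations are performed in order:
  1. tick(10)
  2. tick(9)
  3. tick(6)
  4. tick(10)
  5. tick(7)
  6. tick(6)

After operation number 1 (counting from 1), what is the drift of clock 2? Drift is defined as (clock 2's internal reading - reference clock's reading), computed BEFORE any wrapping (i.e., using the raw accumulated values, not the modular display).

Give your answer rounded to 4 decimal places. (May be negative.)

After op 1 tick(10): ref=10.0000 raw=[12.0000 12.5000 12.5000]
Drift of clock 2 after op 1: 12.5000 - 10.0000 = 2.5000

Answer: 2.5000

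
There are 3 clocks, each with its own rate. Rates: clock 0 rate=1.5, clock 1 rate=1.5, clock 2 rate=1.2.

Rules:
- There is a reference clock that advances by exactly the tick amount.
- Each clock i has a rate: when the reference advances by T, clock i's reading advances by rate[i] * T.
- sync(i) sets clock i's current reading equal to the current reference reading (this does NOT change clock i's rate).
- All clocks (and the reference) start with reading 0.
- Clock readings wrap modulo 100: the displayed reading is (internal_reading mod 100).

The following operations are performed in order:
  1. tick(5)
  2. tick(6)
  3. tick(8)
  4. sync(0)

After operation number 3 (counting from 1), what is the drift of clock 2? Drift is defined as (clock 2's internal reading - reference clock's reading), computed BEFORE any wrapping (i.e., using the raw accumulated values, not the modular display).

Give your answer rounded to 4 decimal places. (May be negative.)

After op 1 tick(5): ref=5.0000 raw=[7.5000 7.5000 6.0000]
After op 2 tick(6): ref=11.0000 raw=[16.5000 16.5000 13.2000]
After op 3 tick(8): ref=19.0000 raw=[28.5000 28.5000 22.8000]
Drift of clock 2 after op 3: 22.8000 - 19.0000 = 3.8000

Answer: 3.8000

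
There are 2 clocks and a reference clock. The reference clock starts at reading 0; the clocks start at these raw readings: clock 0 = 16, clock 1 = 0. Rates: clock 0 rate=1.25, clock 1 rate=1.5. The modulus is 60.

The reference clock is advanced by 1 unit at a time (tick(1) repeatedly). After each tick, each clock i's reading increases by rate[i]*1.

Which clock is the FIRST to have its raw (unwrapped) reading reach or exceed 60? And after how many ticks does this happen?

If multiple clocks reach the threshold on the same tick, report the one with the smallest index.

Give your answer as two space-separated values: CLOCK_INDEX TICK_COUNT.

Answer: 0 36

Derivation:
clock 0: start=16, rate=1.25, needs 60-16 = 44; ticks = ceil(44/1.25) = ceil(35.2000) = 36; reading at tick 36 = 16 + 1.25*36 = 61.0000
clock 1: start=0, rate=1.5, needs 60-0 = 60; ticks = ceil(60/1.5) = ceil(40.0000) = 40; reading at tick 40 = 0 + 1.5*40 = 60.0000
Minimum tick count = 36; winners = [0]; smallest index = 0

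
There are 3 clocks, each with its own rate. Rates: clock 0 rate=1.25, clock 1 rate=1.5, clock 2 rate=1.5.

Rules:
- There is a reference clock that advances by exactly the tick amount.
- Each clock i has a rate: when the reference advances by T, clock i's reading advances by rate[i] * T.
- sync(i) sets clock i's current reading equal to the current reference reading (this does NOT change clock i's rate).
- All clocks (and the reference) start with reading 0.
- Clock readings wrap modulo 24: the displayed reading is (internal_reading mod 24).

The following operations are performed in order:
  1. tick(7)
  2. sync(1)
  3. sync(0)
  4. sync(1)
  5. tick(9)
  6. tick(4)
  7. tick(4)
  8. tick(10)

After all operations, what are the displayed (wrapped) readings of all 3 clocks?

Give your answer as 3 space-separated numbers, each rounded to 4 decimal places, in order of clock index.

After op 1 tick(7): ref=7.0000 raw=[8.7500 10.5000 10.5000]
After op 2 sync(1): ref=7.0000 raw=[8.7500 7.0000 10.5000]
After op 3 sync(0): ref=7.0000 raw=[7.0000 7.0000 10.5000]
After op 4 sync(1): ref=7.0000 raw=[7.0000 7.0000 10.5000]
After op 5 tick(9): ref=16.0000 raw=[18.2500 20.5000 24.0000]
After op 6 tick(4): ref=20.0000 raw=[23.2500 26.5000 30.0000]
After op 7 tick(4): ref=24.0000 raw=[28.2500 32.5000 36.0000]
After op 8 tick(10): ref=34.0000 raw=[40.7500 47.5000 51.0000]
Wrap final raw readings (mod 24): 40.7500 mod 24 = 16.7500; 47.5000 mod 24 = 23.5000; 51.0000 mod 24 = 3.0000

Answer: 16.7500 23.5000 3.0000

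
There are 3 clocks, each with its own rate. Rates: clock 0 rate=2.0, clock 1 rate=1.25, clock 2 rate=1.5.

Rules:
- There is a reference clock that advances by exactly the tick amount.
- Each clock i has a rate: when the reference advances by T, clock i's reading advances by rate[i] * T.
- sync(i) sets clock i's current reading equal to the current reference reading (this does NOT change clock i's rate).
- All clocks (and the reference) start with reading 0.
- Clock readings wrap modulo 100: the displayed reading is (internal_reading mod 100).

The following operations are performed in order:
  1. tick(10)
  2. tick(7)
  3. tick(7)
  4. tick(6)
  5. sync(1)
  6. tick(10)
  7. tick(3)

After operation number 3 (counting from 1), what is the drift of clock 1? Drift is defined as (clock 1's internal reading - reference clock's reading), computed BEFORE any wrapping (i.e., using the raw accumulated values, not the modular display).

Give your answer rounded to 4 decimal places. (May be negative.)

Answer: 6.0000

Derivation:
After op 1 tick(10): ref=10.0000 raw=[20.0000 12.5000 15.0000]
After op 2 tick(7): ref=17.0000 raw=[34.0000 21.2500 25.5000]
After op 3 tick(7): ref=24.0000 raw=[48.0000 30.0000 36.0000]
Drift of clock 1 after op 3: 30.0000 - 24.0000 = 6.0000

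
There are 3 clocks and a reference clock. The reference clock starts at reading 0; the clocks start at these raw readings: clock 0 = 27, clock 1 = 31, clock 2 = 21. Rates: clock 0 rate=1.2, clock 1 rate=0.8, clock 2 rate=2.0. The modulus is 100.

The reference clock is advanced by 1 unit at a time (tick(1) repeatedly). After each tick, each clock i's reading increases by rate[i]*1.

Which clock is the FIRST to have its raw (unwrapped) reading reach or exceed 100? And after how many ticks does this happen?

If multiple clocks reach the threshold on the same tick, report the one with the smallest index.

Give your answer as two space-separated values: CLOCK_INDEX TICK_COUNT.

Answer: 2 40

Derivation:
clock 0: start=27, rate=1.2, needs 100-27 = 73; ticks = ceil(73/1.2) = ceil(60.8333) = 61; reading at tick 61 = 27 + 1.2*61 = 100.2000
clock 1: start=31, rate=0.8, needs 100-31 = 69; ticks = ceil(69/0.8) = ceil(86.2500) = 87; reading at tick 87 = 31 + 0.8*87 = 100.6000
clock 2: start=21, rate=2.0, needs 100-21 = 79; ticks = ceil(79/2.0) = ceil(39.5000) = 40; reading at tick 40 = 21 + 2.0*40 = 101.0000
Minimum tick count = 40; winners = [2]; smallest index = 2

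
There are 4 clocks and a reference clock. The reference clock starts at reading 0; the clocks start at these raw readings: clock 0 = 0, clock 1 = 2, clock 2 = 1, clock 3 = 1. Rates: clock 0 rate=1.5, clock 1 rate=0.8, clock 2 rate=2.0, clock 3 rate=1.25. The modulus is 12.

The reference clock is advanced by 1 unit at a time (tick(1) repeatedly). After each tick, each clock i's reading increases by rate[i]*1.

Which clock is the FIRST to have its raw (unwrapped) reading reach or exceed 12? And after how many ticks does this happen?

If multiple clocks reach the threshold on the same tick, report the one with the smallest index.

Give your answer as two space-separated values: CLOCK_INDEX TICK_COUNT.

Answer: 2 6

Derivation:
clock 0: start=0, rate=1.5, needs 12-0 = 12; ticks = ceil(12/1.5) = ceil(8.0000) = 8; reading at tick 8 = 0 + 1.5*8 = 12.0000
clock 1: start=2, rate=0.8, needs 12-2 = 10; ticks = ceil(10/0.8) = ceil(12.5000) = 13; reading at tick 13 = 2 + 0.8*13 = 12.4000
clock 2: start=1, rate=2.0, needs 12-1 = 11; ticks = ceil(11/2.0) = ceil(5.5000) = 6; reading at tick 6 = 1 + 2.0*6 = 13.0000
clock 3: start=1, rate=1.25, needs 12-1 = 11; ticks = ceil(11/1.25) = ceil(8.8000) = 9; reading at tick 9 = 1 + 1.25*9 = 12.2500
Minimum tick count = 6; winners = [2]; smallest index = 2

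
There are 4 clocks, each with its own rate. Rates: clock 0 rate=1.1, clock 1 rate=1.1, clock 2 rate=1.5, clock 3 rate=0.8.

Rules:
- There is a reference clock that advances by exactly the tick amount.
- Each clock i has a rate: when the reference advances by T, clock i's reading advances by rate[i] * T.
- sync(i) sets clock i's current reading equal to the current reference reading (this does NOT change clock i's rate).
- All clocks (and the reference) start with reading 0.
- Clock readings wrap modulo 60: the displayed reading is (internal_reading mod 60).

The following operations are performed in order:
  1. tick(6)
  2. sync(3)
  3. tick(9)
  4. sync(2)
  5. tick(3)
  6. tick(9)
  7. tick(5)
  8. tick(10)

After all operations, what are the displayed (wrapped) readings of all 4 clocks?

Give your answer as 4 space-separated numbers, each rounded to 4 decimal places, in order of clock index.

Answer: 46.2000 46.2000 55.5000 34.8000

Derivation:
After op 1 tick(6): ref=6.0000 raw=[6.6000 6.6000 9.0000 4.8000]
After op 2 sync(3): ref=6.0000 raw=[6.6000 6.6000 9.0000 6.0000]
After op 3 tick(9): ref=15.0000 raw=[16.5000 16.5000 22.5000 13.2000]
After op 4 sync(2): ref=15.0000 raw=[16.5000 16.5000 15.0000 13.2000]
After op 5 tick(3): ref=18.0000 raw=[19.8000 19.8000 19.5000 15.6000]
After op 6 tick(9): ref=27.0000 raw=[29.7000 29.7000 33.0000 22.8000]
After op 7 tick(5): ref=32.0000 raw=[35.2000 35.2000 40.5000 26.8000]
After op 8 tick(10): ref=42.0000 raw=[46.2000 46.2000 55.5000 34.8000]
Wrap final raw readings (mod 60): 46.2000 mod 60 = 46.2000; 46.2000 mod 60 = 46.2000; 55.5000 mod 60 = 55.5000; 34.8000 mod 60 = 34.8000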